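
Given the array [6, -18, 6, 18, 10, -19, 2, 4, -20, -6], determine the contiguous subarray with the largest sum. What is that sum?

Using Kadane's algorithm on [6, -18, 6, 18, 10, -19, 2, 4, -20, -6]:

Scanning through the array:
Position 1 (value -18): max_ending_here = -12, max_so_far = 6
Position 2 (value 6): max_ending_here = 6, max_so_far = 6
Position 3 (value 18): max_ending_here = 24, max_so_far = 24
Position 4 (value 10): max_ending_here = 34, max_so_far = 34
Position 5 (value -19): max_ending_here = 15, max_so_far = 34
Position 6 (value 2): max_ending_here = 17, max_so_far = 34
Position 7 (value 4): max_ending_here = 21, max_so_far = 34
Position 8 (value -20): max_ending_here = 1, max_so_far = 34
Position 9 (value -6): max_ending_here = -5, max_so_far = 34

Maximum subarray: [6, 18, 10]
Maximum sum: 34

The maximum subarray is [6, 18, 10] with sum 34. This subarray runs from index 2 to index 4.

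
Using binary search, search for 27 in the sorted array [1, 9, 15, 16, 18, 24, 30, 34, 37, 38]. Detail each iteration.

Binary search for 27 in [1, 9, 15, 16, 18, 24, 30, 34, 37, 38]:

lo=0, hi=9, mid=4, arr[mid]=18 -> 18 < 27, search right half
lo=5, hi=9, mid=7, arr[mid]=34 -> 34 > 27, search left half
lo=5, hi=6, mid=5, arr[mid]=24 -> 24 < 27, search right half
lo=6, hi=6, mid=6, arr[mid]=30 -> 30 > 27, search left half
lo=6 > hi=5, target 27 not found

Binary search determines that 27 is not in the array after 4 comparisons. The search space was exhausted without finding the target.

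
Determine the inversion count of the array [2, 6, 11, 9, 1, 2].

Finding inversions in [2, 6, 11, 9, 1, 2]:

(0, 4): arr[0]=2 > arr[4]=1
(1, 4): arr[1]=6 > arr[4]=1
(1, 5): arr[1]=6 > arr[5]=2
(2, 3): arr[2]=11 > arr[3]=9
(2, 4): arr[2]=11 > arr[4]=1
(2, 5): arr[2]=11 > arr[5]=2
(3, 4): arr[3]=9 > arr[4]=1
(3, 5): arr[3]=9 > arr[5]=2

Total inversions: 8

The array has 8 inversion(s): (0,4), (1,4), (1,5), (2,3), (2,4), (2,5), (3,4), (3,5). Each pair (i,j) satisfies i < j and arr[i] > arr[j].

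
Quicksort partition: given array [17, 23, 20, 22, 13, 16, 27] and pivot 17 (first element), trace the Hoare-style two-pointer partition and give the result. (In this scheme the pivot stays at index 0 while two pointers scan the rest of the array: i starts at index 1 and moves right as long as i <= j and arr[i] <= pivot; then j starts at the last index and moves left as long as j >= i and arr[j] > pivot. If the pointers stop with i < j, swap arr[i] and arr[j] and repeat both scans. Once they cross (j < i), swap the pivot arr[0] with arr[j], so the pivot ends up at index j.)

Hoare-style two-pointer partition with pivot = 17:

Initial array: [17, 23, 20, 22, 13, 16, 27]

Pointers start at i = 1, j = 6.
i stops at index 1 (arr[1]=23 > 17), j stops at index 5 (arr[5]=16 <= 17): swap arr[1] and arr[5], array becomes [17, 16, 20, 22, 13, 23, 27]
i stops at index 2 (arr[2]=20 > 17), j stops at index 4 (arr[4]=13 <= 17): swap arr[2] and arr[4], array becomes [17, 16, 13, 22, 20, 23, 27]
i ends at 3, j ends at 2: the pointers have crossed (j < i), so scanning stops.

Swap pivot arr[0] with arr[2] to place pivot at position 2: [13, 16, 17, 22, 20, 23, 27]
Pivot position: 2

After partitioning with pivot 17, the array becomes [13, 16, 17, 22, 20, 23, 27]. The pivot is placed at index 2. All elements to the left of the pivot are <= 17, and all elements to the right are > 17.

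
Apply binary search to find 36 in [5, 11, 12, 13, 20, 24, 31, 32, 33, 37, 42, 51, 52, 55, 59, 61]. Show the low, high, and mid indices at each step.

Binary search for 36 in [5, 11, 12, 13, 20, 24, 31, 32, 33, 37, 42, 51, 52, 55, 59, 61]:

lo=0, hi=15, mid=7, arr[mid]=32 -> 32 < 36, search right half
lo=8, hi=15, mid=11, arr[mid]=51 -> 51 > 36, search left half
lo=8, hi=10, mid=9, arr[mid]=37 -> 37 > 36, search left half
lo=8, hi=8, mid=8, arr[mid]=33 -> 33 < 36, search right half
lo=9 > hi=8, target 36 not found

Binary search determines that 36 is not in the array after 4 comparisons. The search space was exhausted without finding the target.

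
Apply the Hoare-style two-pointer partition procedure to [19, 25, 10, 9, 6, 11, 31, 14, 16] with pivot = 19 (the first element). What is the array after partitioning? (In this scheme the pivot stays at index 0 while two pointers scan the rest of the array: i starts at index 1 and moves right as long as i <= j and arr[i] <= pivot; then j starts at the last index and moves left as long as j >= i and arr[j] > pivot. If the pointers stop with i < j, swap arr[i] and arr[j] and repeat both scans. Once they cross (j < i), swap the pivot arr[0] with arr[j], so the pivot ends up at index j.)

Hoare-style two-pointer partition with pivot = 19:

Initial array: [19, 25, 10, 9, 6, 11, 31, 14, 16]

Pointers start at i = 1, j = 8.
i stops at index 1 (arr[1]=25 > 19), j stops at index 8 (arr[8]=16 <= 19): swap arr[1] and arr[8], array becomes [19, 16, 10, 9, 6, 11, 31, 14, 25]
i stops at index 6 (arr[6]=31 > 19), j stops at index 7 (arr[7]=14 <= 19): swap arr[6] and arr[7], array becomes [19, 16, 10, 9, 6, 11, 14, 31, 25]
i ends at 7, j ends at 6: the pointers have crossed (j < i), so scanning stops.

Swap pivot arr[0] with arr[6] to place pivot at position 6: [14, 16, 10, 9, 6, 11, 19, 31, 25]
Pivot position: 6

After partitioning with pivot 19, the array becomes [14, 16, 10, 9, 6, 11, 19, 31, 25]. The pivot is placed at index 6. All elements to the left of the pivot are <= 19, and all elements to the right are > 19.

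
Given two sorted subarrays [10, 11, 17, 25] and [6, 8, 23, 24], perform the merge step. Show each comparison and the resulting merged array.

Merging process:

Compare 10 vs 6: take 6 from right. Merged: [6]
Compare 10 vs 8: take 8 from right. Merged: [6, 8]
Compare 10 vs 23: take 10 from left. Merged: [6, 8, 10]
Compare 11 vs 23: take 11 from left. Merged: [6, 8, 10, 11]
Compare 17 vs 23: take 17 from left. Merged: [6, 8, 10, 11, 17]
Compare 25 vs 23: take 23 from right. Merged: [6, 8, 10, 11, 17, 23]
Compare 25 vs 24: take 24 from right. Merged: [6, 8, 10, 11, 17, 23, 24]
Append remaining from left: [25]. Merged: [6, 8, 10, 11, 17, 23, 24, 25]

Final merged array: [6, 8, 10, 11, 17, 23, 24, 25]
Total comparisons: 7

The merged array is [6, 8, 10, 11, 17, 23, 24, 25], requiring 7 comparisons. The merge step runs in O(n) time where n is the total number of elements.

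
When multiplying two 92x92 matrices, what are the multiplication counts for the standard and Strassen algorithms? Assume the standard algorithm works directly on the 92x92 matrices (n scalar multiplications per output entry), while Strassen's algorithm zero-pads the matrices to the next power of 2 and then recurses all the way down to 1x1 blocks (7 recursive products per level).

Matrix multiplication for 92x92 matrices:

Strassen's algorithm requires power-of-2 dimensions. Pad 92x92 to 128x128 (next power of 2).

Standard algorithm: 92^3 = 778688 multiplications
Strassen's algorithm: 7^(log2(128)) = 7^7 = 823543 multiplications
Difference: 778688 - 823543 = -44855 (Strassen uses MORE here due to padding overhead — for small or just-over-power-of-2 n, padding can outweigh the per-level savings)

Standard: 778688 multiplications (92^3). Strassen: 823543 multiplications (7^7, after padding to 128x128). Strassen reduces 8 recursive multiplications to 7 at each level.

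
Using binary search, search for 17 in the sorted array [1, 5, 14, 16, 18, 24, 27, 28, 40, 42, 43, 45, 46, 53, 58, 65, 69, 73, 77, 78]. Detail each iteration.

Binary search for 17 in [1, 5, 14, 16, 18, 24, 27, 28, 40, 42, 43, 45, 46, 53, 58, 65, 69, 73, 77, 78]:

lo=0, hi=19, mid=9, arr[mid]=42 -> 42 > 17, search left half
lo=0, hi=8, mid=4, arr[mid]=18 -> 18 > 17, search left half
lo=0, hi=3, mid=1, arr[mid]=5 -> 5 < 17, search right half
lo=2, hi=3, mid=2, arr[mid]=14 -> 14 < 17, search right half
lo=3, hi=3, mid=3, arr[mid]=16 -> 16 < 17, search right half
lo=4 > hi=3, target 17 not found

Binary search determines that 17 is not in the array after 5 comparisons. The search space was exhausted without finding the target.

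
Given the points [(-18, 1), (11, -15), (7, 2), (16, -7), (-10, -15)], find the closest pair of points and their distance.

Computing all pairwise distances among 5 points:

d((-18, 1), (11, -15)) = 33.121
d((-18, 1), (7, 2)) = 25.02
d((-18, 1), (16, -7)) = 34.9285
d((-18, 1), (-10, -15)) = 17.8885
d((11, -15), (7, 2)) = 17.4642
d((11, -15), (16, -7)) = 9.434 <-- minimum
d((11, -15), (-10, -15)) = 21.0
d((7, 2), (16, -7)) = 12.7279
d((7, 2), (-10, -15)) = 24.0416
d((16, -7), (-10, -15)) = 27.2029

Closest pair: (11, -15) and (16, -7) with distance 9.434

The closest pair is (11, -15) and (16, -7) with Euclidean distance 9.434. For 5 points, brute-force pairwise comparison is shown above. For large n, the divide-and-conquer algorithm (sort by x, recurse on halves, check the dividing strip) achieves O(n log n).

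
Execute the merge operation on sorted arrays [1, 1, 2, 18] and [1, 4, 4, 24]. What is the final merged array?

Merging process:

Compare 1 vs 1: take 1 from left. Merged: [1]
Compare 1 vs 1: take 1 from left. Merged: [1, 1]
Compare 2 vs 1: take 1 from right. Merged: [1, 1, 1]
Compare 2 vs 4: take 2 from left. Merged: [1, 1, 1, 2]
Compare 18 vs 4: take 4 from right. Merged: [1, 1, 1, 2, 4]
Compare 18 vs 4: take 4 from right. Merged: [1, 1, 1, 2, 4, 4]
Compare 18 vs 24: take 18 from left. Merged: [1, 1, 1, 2, 4, 4, 18]
Append remaining from right: [24]. Merged: [1, 1, 1, 2, 4, 4, 18, 24]

Final merged array: [1, 1, 1, 2, 4, 4, 18, 24]
Total comparisons: 7

The merged array is [1, 1, 1, 2, 4, 4, 18, 24], requiring 7 comparisons. The merge step runs in O(n) time where n is the total number of elements.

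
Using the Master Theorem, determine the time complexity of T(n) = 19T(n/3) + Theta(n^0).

Master Theorem for T(n) = 19T(n/3) + O(n^0):

a = 19, b = 3, c = 0
log_b(a) = log_3(19) = 2.6801

Case 1: c = 0 < log_3(19) = 2.6801
T(n) = O(n^(log_3 19))

For T(n) = 19T(n/3) + O(n^0): log_3(19) = 2.6801. This is Case 1 of the Master Theorem (c < log_b(a), work dominated by leaves), giving O(n^(log_3 19)).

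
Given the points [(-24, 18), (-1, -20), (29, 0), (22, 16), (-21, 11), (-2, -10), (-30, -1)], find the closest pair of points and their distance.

Computing all pairwise distances among 7 points:

d((-24, 18), (-1, -20)) = 44.4185
d((-24, 18), (29, 0)) = 55.9732
d((-24, 18), (22, 16)) = 46.0435
d((-24, 18), (-21, 11)) = 7.6158 <-- minimum
d((-24, 18), (-2, -10)) = 35.609
d((-24, 18), (-30, -1)) = 19.9249
d((-1, -20), (29, 0)) = 36.0555
d((-1, -20), (22, 16)) = 42.72
d((-1, -20), (-21, 11)) = 36.8917
d((-1, -20), (-2, -10)) = 10.0499
d((-1, -20), (-30, -1)) = 34.6699
d((29, 0), (22, 16)) = 17.4642
d((29, 0), (-21, 11)) = 51.1957
d((29, 0), (-2, -10)) = 32.573
d((29, 0), (-30, -1)) = 59.0085
d((22, 16), (-21, 11)) = 43.2897
d((22, 16), (-2, -10)) = 35.3836
d((22, 16), (-30, -1)) = 54.7083
d((-21, 11), (-2, -10)) = 28.3196
d((-21, 11), (-30, -1)) = 15.0
d((-2, -10), (-30, -1)) = 29.4109

Closest pair: (-24, 18) and (-21, 11) with distance 7.6158

The closest pair is (-24, 18) and (-21, 11) with Euclidean distance 7.6158. For 7 points, brute-force pairwise comparison is shown above. For large n, the divide-and-conquer algorithm (sort by x, recurse on halves, check the dividing strip) achieves O(n log n).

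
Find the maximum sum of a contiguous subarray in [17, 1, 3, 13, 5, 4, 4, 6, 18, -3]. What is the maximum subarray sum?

Using Kadane's algorithm on [17, 1, 3, 13, 5, 4, 4, 6, 18, -3]:

Scanning through the array:
Position 1 (value 1): max_ending_here = 18, max_so_far = 18
Position 2 (value 3): max_ending_here = 21, max_so_far = 21
Position 3 (value 13): max_ending_here = 34, max_so_far = 34
Position 4 (value 5): max_ending_here = 39, max_so_far = 39
Position 5 (value 4): max_ending_here = 43, max_so_far = 43
Position 6 (value 4): max_ending_here = 47, max_so_far = 47
Position 7 (value 6): max_ending_here = 53, max_so_far = 53
Position 8 (value 18): max_ending_here = 71, max_so_far = 71
Position 9 (value -3): max_ending_here = 68, max_so_far = 71

Maximum subarray: [17, 1, 3, 13, 5, 4, 4, 6, 18]
Maximum sum: 71

The maximum subarray is [17, 1, 3, 13, 5, 4, 4, 6, 18] with sum 71. This subarray runs from index 0 to index 8.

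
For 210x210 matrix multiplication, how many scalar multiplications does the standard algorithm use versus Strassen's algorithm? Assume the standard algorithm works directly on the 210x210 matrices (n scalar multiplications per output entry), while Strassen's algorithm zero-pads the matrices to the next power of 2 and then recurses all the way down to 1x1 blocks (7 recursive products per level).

Matrix multiplication for 210x210 matrices:

Strassen's algorithm requires power-of-2 dimensions. Pad 210x210 to 256x256 (next power of 2).

Standard algorithm: 210^3 = 9261000 multiplications
Strassen's algorithm: 7^(log2(256)) = 7^8 = 5764801 multiplications
Savings: 9261000 - 5764801 = 3496199 multiplications

Standard: 9261000 multiplications (210^3). Strassen: 5764801 multiplications (7^8, after padding to 256x256). Strassen reduces 8 recursive multiplications to 7 at each level.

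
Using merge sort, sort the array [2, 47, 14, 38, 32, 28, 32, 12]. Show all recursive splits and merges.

Merge sort trace:

Split: [2, 47, 14, 38, 32, 28, 32, 12] -> [2, 47, 14, 38] and [32, 28, 32, 12]
  Split: [2, 47, 14, 38] -> [2, 47] and [14, 38]
    Split: [2, 47] -> [2] and [47]
    Merge: [2] + [47] -> [2, 47]
    Split: [14, 38] -> [14] and [38]
    Merge: [14] + [38] -> [14, 38]
  Merge: [2, 47] + [14, 38] -> [2, 14, 38, 47]
  Split: [32, 28, 32, 12] -> [32, 28] and [32, 12]
    Split: [32, 28] -> [32] and [28]
    Merge: [32] + [28] -> [28, 32]
    Split: [32, 12] -> [32] and [12]
    Merge: [32] + [12] -> [12, 32]
  Merge: [28, 32] + [12, 32] -> [12, 28, 32, 32]
Merge: [2, 14, 38, 47] + [12, 28, 32, 32] -> [2, 12, 14, 28, 32, 32, 38, 47]

Final sorted array: [2, 12, 14, 28, 32, 32, 38, 47]

The merge sort proceeds by recursively splitting the array and merging sorted halves.
After all merges, the sorted array is [2, 12, 14, 28, 32, 32, 38, 47].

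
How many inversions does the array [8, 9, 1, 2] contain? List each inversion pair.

Finding inversions in [8, 9, 1, 2]:

(0, 2): arr[0]=8 > arr[2]=1
(0, 3): arr[0]=8 > arr[3]=2
(1, 2): arr[1]=9 > arr[2]=1
(1, 3): arr[1]=9 > arr[3]=2

Total inversions: 4

The array has 4 inversion(s): (0,2), (0,3), (1,2), (1,3). Each pair (i,j) satisfies i < j and arr[i] > arr[j].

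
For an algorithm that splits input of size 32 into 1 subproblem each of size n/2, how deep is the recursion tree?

For divide and conquer with division factor 2:

Problem sizes at each level:
Level 0: 32
Level 1: 16
Level 2: 8
Level 3: 4
Level 4: 2
Level 5: 1

The root is level 0 and the size-1 base case is level 5 (the tree spans levels 0 through 5, i.e. 6 levels counting the root), so the depth is the number of divisions: log_2(32) = 5

The recursion tree depth is log_2(32) = 5. At each level, the problem size is divided by 2, so it takes 5 divisions to reduce to a base case of size 1. The algorithm makes 1 recursive call at each level.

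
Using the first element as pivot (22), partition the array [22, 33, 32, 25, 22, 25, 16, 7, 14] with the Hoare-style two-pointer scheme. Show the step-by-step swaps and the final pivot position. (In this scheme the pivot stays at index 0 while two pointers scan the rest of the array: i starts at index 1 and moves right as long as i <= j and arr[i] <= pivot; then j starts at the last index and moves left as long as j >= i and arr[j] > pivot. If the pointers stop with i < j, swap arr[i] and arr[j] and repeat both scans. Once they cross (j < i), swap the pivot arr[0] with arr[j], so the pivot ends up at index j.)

Hoare-style two-pointer partition with pivot = 22:

Initial array: [22, 33, 32, 25, 22, 25, 16, 7, 14]

Pointers start at i = 1, j = 8.
i stops at index 1 (arr[1]=33 > 22), j stops at index 8 (arr[8]=14 <= 22): swap arr[1] and arr[8], array becomes [22, 14, 32, 25, 22, 25, 16, 7, 33]
i stops at index 2 (arr[2]=32 > 22), j stops at index 7 (arr[7]=7 <= 22): swap arr[2] and arr[7], array becomes [22, 14, 7, 25, 22, 25, 16, 32, 33]
i stops at index 3 (arr[3]=25 > 22), j stops at index 6 (arr[6]=16 <= 22): swap arr[3] and arr[6], array becomes [22, 14, 7, 16, 22, 25, 25, 32, 33]
i ends at 5, j ends at 4: the pointers have crossed (j < i), so scanning stops.

Swap pivot arr[0] with arr[4] to place pivot at position 4: [22, 14, 7, 16, 22, 25, 25, 32, 33]
Pivot position: 4

After partitioning with pivot 22, the array becomes [22, 14, 7, 16, 22, 25, 25, 32, 33]. The pivot is placed at index 4. All elements to the left of the pivot are <= 22, and all elements to the right are > 22.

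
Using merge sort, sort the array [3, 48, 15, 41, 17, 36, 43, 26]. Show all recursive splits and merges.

Merge sort trace:

Split: [3, 48, 15, 41, 17, 36, 43, 26] -> [3, 48, 15, 41] and [17, 36, 43, 26]
  Split: [3, 48, 15, 41] -> [3, 48] and [15, 41]
    Split: [3, 48] -> [3] and [48]
    Merge: [3] + [48] -> [3, 48]
    Split: [15, 41] -> [15] and [41]
    Merge: [15] + [41] -> [15, 41]
  Merge: [3, 48] + [15, 41] -> [3, 15, 41, 48]
  Split: [17, 36, 43, 26] -> [17, 36] and [43, 26]
    Split: [17, 36] -> [17] and [36]
    Merge: [17] + [36] -> [17, 36]
    Split: [43, 26] -> [43] and [26]
    Merge: [43] + [26] -> [26, 43]
  Merge: [17, 36] + [26, 43] -> [17, 26, 36, 43]
Merge: [3, 15, 41, 48] + [17, 26, 36, 43] -> [3, 15, 17, 26, 36, 41, 43, 48]

Final sorted array: [3, 15, 17, 26, 36, 41, 43, 48]

The merge sort proceeds by recursively splitting the array and merging sorted halves.
After all merges, the sorted array is [3, 15, 17, 26, 36, 41, 43, 48].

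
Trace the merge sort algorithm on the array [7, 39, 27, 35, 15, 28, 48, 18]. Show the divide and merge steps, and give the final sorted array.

Merge sort trace:

Split: [7, 39, 27, 35, 15, 28, 48, 18] -> [7, 39, 27, 35] and [15, 28, 48, 18]
  Split: [7, 39, 27, 35] -> [7, 39] and [27, 35]
    Split: [7, 39] -> [7] and [39]
    Merge: [7] + [39] -> [7, 39]
    Split: [27, 35] -> [27] and [35]
    Merge: [27] + [35] -> [27, 35]
  Merge: [7, 39] + [27, 35] -> [7, 27, 35, 39]
  Split: [15, 28, 48, 18] -> [15, 28] and [48, 18]
    Split: [15, 28] -> [15] and [28]
    Merge: [15] + [28] -> [15, 28]
    Split: [48, 18] -> [48] and [18]
    Merge: [48] + [18] -> [18, 48]
  Merge: [15, 28] + [18, 48] -> [15, 18, 28, 48]
Merge: [7, 27, 35, 39] + [15, 18, 28, 48] -> [7, 15, 18, 27, 28, 35, 39, 48]

Final sorted array: [7, 15, 18, 27, 28, 35, 39, 48]

The merge sort proceeds by recursively splitting the array and merging sorted halves.
After all merges, the sorted array is [7, 15, 18, 27, 28, 35, 39, 48].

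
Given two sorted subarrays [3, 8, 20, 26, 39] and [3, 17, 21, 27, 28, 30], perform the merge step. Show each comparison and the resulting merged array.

Merging process:

Compare 3 vs 3: take 3 from left. Merged: [3]
Compare 8 vs 3: take 3 from right. Merged: [3, 3]
Compare 8 vs 17: take 8 from left. Merged: [3, 3, 8]
Compare 20 vs 17: take 17 from right. Merged: [3, 3, 8, 17]
Compare 20 vs 21: take 20 from left. Merged: [3, 3, 8, 17, 20]
Compare 26 vs 21: take 21 from right. Merged: [3, 3, 8, 17, 20, 21]
Compare 26 vs 27: take 26 from left. Merged: [3, 3, 8, 17, 20, 21, 26]
Compare 39 vs 27: take 27 from right. Merged: [3, 3, 8, 17, 20, 21, 26, 27]
Compare 39 vs 28: take 28 from right. Merged: [3, 3, 8, 17, 20, 21, 26, 27, 28]
Compare 39 vs 30: take 30 from right. Merged: [3, 3, 8, 17, 20, 21, 26, 27, 28, 30]
Append remaining from left: [39]. Merged: [3, 3, 8, 17, 20, 21, 26, 27, 28, 30, 39]

Final merged array: [3, 3, 8, 17, 20, 21, 26, 27, 28, 30, 39]
Total comparisons: 10

The merged array is [3, 3, 8, 17, 20, 21, 26, 27, 28, 30, 39], requiring 10 comparisons. The merge step runs in O(n) time where n is the total number of elements.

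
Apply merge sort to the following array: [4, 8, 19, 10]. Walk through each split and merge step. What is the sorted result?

Merge sort trace:

Split: [4, 8, 19, 10] -> [4, 8] and [19, 10]
  Split: [4, 8] -> [4] and [8]
  Merge: [4] + [8] -> [4, 8]
  Split: [19, 10] -> [19] and [10]
  Merge: [19] + [10] -> [10, 19]
Merge: [4, 8] + [10, 19] -> [4, 8, 10, 19]

Final sorted array: [4, 8, 10, 19]

The merge sort proceeds by recursively splitting the array and merging sorted halves.
After all merges, the sorted array is [4, 8, 10, 19].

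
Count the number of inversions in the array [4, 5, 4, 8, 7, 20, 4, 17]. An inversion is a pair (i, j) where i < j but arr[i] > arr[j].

Finding inversions in [4, 5, 4, 8, 7, 20, 4, 17]:

(1, 2): arr[1]=5 > arr[2]=4
(1, 6): arr[1]=5 > arr[6]=4
(3, 4): arr[3]=8 > arr[4]=7
(3, 6): arr[3]=8 > arr[6]=4
(4, 6): arr[4]=7 > arr[6]=4
(5, 6): arr[5]=20 > arr[6]=4
(5, 7): arr[5]=20 > arr[7]=17

Total inversions: 7

The array has 7 inversion(s): (1,2), (1,6), (3,4), (3,6), (4,6), (5,6), (5,7). Each pair (i,j) satisfies i < j and arr[i] > arr[j].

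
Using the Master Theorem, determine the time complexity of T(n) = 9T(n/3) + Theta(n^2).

Master Theorem for T(n) = 9T(n/3) + O(n^2):

a = 9, b = 3, c = 2
log_b(a) = log_3(9) = 2.0000

Case 2: c = 2 = log_3(9) = 2.0000
T(n) = O(n^2 log n) = O(n^2 log n)

For T(n) = 9T(n/3) + O(n^2): log_3(9) = 2.0000. This is Case 2 of the Master Theorem (c = log_b(a), equal work at all levels), giving O(n^2 log n).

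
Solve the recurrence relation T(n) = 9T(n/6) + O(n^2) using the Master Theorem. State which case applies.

Master Theorem for T(n) = 9T(n/6) + O(n^2):

a = 9, b = 6, c = 2
log_b(a) = log_6(9) = 1.2263

Case 3: c = 2 > log_6(9) = 1.2263
T(n) = O(n^2) = O(n^2)

For T(n) = 9T(n/6) + O(n^2): log_6(9) = 1.2263. This is Case 3 of the Master Theorem (c > log_b(a), work dominated by root), giving O(n^2).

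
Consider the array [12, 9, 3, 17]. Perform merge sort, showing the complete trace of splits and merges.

Merge sort trace:

Split: [12, 9, 3, 17] -> [12, 9] and [3, 17]
  Split: [12, 9] -> [12] and [9]
  Merge: [12] + [9] -> [9, 12]
  Split: [3, 17] -> [3] and [17]
  Merge: [3] + [17] -> [3, 17]
Merge: [9, 12] + [3, 17] -> [3, 9, 12, 17]

Final sorted array: [3, 9, 12, 17]

The merge sort proceeds by recursively splitting the array and merging sorted halves.
After all merges, the sorted array is [3, 9, 12, 17].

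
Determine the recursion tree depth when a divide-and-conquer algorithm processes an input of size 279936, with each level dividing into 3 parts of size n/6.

For divide and conquer with division factor 6:

Problem sizes at each level:
Level 0: 279936
Level 1: 46656
Level 2: 7776
Level 3: 1296
Level 4: 216
Level 5: 36
Level 6: 6
Level 7: 1

The root is level 0 and the size-1 base case is level 7 (the tree spans levels 0 through 7, i.e. 8 levels counting the root), so the depth is the number of divisions: log_6(279936) = 7

The recursion tree depth is log_6(279936) = 7. At each level, the problem size is divided by 6, so it takes 7 divisions to reduce to a base case of size 1. The algorithm makes 3 recursive calls at each level.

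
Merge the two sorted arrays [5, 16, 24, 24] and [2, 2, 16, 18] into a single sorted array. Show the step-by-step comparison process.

Merging process:

Compare 5 vs 2: take 2 from right. Merged: [2]
Compare 5 vs 2: take 2 from right. Merged: [2, 2]
Compare 5 vs 16: take 5 from left. Merged: [2, 2, 5]
Compare 16 vs 16: take 16 from left. Merged: [2, 2, 5, 16]
Compare 24 vs 16: take 16 from right. Merged: [2, 2, 5, 16, 16]
Compare 24 vs 18: take 18 from right. Merged: [2, 2, 5, 16, 16, 18]
Append remaining from left: [24, 24]. Merged: [2, 2, 5, 16, 16, 18, 24, 24]

Final merged array: [2, 2, 5, 16, 16, 18, 24, 24]
Total comparisons: 6

The merged array is [2, 2, 5, 16, 16, 18, 24, 24], requiring 6 comparisons. The merge step runs in O(n) time where n is the total number of elements.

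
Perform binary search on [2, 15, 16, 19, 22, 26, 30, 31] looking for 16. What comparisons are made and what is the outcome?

Binary search for 16 in [2, 15, 16, 19, 22, 26, 30, 31]:

lo=0, hi=7, mid=3, arr[mid]=19 -> 19 > 16, search left half
lo=0, hi=2, mid=1, arr[mid]=15 -> 15 < 16, search right half
lo=2, hi=2, mid=2, arr[mid]=16 -> Found target at index 2!

Binary search finds 16 at index 2 after 3 comparisons. The search repeatedly halves the search space by comparing with the middle element.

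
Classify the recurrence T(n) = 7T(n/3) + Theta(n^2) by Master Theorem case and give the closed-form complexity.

Master Theorem for T(n) = 7T(n/3) + O(n^2):

a = 7, b = 3, c = 2
log_b(a) = log_3(7) = 1.7712

Case 3: c = 2 > log_3(7) = 1.7712
T(n) = O(n^2) = O(n^2)

For T(n) = 7T(n/3) + O(n^2): log_3(7) = 1.7712. This is Case 3 of the Master Theorem (c > log_b(a), work dominated by root), giving O(n^2).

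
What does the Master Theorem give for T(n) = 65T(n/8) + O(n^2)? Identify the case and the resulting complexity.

Master Theorem for T(n) = 65T(n/8) + O(n^2):

a = 65, b = 8, c = 2
log_b(a) = log_8(65) = 2.0075

Case 1: c = 2 < log_8(65) = 2.0075
T(n) = O(n^(log_8 65))

For T(n) = 65T(n/8) + O(n^2): log_8(65) = 2.0075. This is Case 1 of the Master Theorem (c < log_b(a), work dominated by leaves), giving O(n^(log_8 65)).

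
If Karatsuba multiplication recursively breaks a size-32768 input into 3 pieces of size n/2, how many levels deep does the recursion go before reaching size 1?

For divide and conquer with division factor 2:

Problem sizes at each level:
Level 0: 32768
Level 1: 16384
Level 2: 8192
Level 3: 4096
Level 4: 2048
Level 5: 1024
Level 6: 512
Level 7: 256
Level 8: 128
Level 9: 64
Level 10: 32
Level 11: 16
Level 12: 8
Level 13: 4
Level 14: 2
Level 15: 1

The root is level 0 and the size-1 base case is level 15 (the tree spans levels 0 through 15, i.e. 16 levels counting the root), so the depth is the number of divisions: log_2(32768) = 15

The recursion tree depth is log_2(32768) = 15. At each level, the problem size is divided by 2, so it takes 15 divisions to reduce to a base case of size 1. The algorithm makes 3 recursive calls at each level.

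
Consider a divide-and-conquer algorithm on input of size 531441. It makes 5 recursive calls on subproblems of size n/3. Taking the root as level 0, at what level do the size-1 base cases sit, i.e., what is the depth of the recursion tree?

For divide and conquer with division factor 3:

Problem sizes at each level:
Level 0: 531441
Level 1: 177147
Level 2: 59049
Level 3: 19683
Level 4: 6561
Level 5: 2187
Level 6: 729
Level 7: 243
Level 8: 81
Level 9: 27
Level 10: 9
Level 11: 3
Level 12: 1

The root is level 0 and the size-1 base case is level 12 (the tree spans levels 0 through 12, i.e. 13 levels counting the root), so the depth is the number of divisions: log_3(531441) = 12

The recursion tree depth is log_3(531441) = 12. At each level, the problem size is divided by 3, so it takes 12 divisions to reduce to a base case of size 1. The algorithm makes 5 recursive calls at each level.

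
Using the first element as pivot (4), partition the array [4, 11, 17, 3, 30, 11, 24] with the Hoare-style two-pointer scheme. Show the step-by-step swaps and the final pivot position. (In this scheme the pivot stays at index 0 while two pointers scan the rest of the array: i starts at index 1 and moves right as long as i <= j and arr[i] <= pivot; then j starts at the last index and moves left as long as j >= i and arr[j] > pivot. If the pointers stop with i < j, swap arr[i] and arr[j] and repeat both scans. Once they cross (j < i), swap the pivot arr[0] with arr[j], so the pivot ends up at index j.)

Hoare-style two-pointer partition with pivot = 4:

Initial array: [4, 11, 17, 3, 30, 11, 24]

Pointers start at i = 1, j = 6.
i stops at index 1 (arr[1]=11 > 4), j stops at index 3 (arr[3]=3 <= 4): swap arr[1] and arr[3], array becomes [4, 3, 17, 11, 30, 11, 24]
i ends at 2, j ends at 1: the pointers have crossed (j < i), so scanning stops.

Swap pivot arr[0] with arr[1] to place pivot at position 1: [3, 4, 17, 11, 30, 11, 24]
Pivot position: 1

After partitioning with pivot 4, the array becomes [3, 4, 17, 11, 30, 11, 24]. The pivot is placed at index 1. All elements to the left of the pivot are <= 4, and all elements to the right are > 4.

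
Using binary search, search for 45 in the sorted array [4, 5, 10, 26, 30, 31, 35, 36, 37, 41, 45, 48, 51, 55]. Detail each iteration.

Binary search for 45 in [4, 5, 10, 26, 30, 31, 35, 36, 37, 41, 45, 48, 51, 55]:

lo=0, hi=13, mid=6, arr[mid]=35 -> 35 < 45, search right half
lo=7, hi=13, mid=10, arr[mid]=45 -> Found target at index 10!

Binary search finds 45 at index 10 after 2 comparisons. The search repeatedly halves the search space by comparing with the middle element.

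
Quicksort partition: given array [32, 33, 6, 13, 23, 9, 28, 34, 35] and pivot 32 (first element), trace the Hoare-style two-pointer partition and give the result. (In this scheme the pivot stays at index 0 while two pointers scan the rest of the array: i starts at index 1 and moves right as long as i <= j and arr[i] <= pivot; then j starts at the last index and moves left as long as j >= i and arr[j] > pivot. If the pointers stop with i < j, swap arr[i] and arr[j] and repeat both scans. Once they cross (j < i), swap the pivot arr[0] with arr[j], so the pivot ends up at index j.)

Hoare-style two-pointer partition with pivot = 32:

Initial array: [32, 33, 6, 13, 23, 9, 28, 34, 35]

Pointers start at i = 1, j = 8.
i stops at index 1 (arr[1]=33 > 32), j stops at index 6 (arr[6]=28 <= 32): swap arr[1] and arr[6], array becomes [32, 28, 6, 13, 23, 9, 33, 34, 35]
i ends at 6, j ends at 5: the pointers have crossed (j < i), so scanning stops.

Swap pivot arr[0] with arr[5] to place pivot at position 5: [9, 28, 6, 13, 23, 32, 33, 34, 35]
Pivot position: 5

After partitioning with pivot 32, the array becomes [9, 28, 6, 13, 23, 32, 33, 34, 35]. The pivot is placed at index 5. All elements to the left of the pivot are <= 32, and all elements to the right are > 32.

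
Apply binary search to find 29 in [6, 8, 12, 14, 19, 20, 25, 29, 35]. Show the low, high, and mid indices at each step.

Binary search for 29 in [6, 8, 12, 14, 19, 20, 25, 29, 35]:

lo=0, hi=8, mid=4, arr[mid]=19 -> 19 < 29, search right half
lo=5, hi=8, mid=6, arr[mid]=25 -> 25 < 29, search right half
lo=7, hi=8, mid=7, arr[mid]=29 -> Found target at index 7!

Binary search finds 29 at index 7 after 3 comparisons. The search repeatedly halves the search space by comparing with the middle element.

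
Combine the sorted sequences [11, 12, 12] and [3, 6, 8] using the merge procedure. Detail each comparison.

Merging process:

Compare 11 vs 3: take 3 from right. Merged: [3]
Compare 11 vs 6: take 6 from right. Merged: [3, 6]
Compare 11 vs 8: take 8 from right. Merged: [3, 6, 8]
Append remaining from left: [11, 12, 12]. Merged: [3, 6, 8, 11, 12, 12]

Final merged array: [3, 6, 8, 11, 12, 12]
Total comparisons: 3

The merged array is [3, 6, 8, 11, 12, 12], requiring 3 comparisons. The merge step runs in O(n) time where n is the total number of elements.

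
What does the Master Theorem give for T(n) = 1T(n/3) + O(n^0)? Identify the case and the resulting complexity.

Master Theorem for T(n) = 1T(n/3) + O(n^0):

a = 1, b = 3, c = 0
log_b(a) = log_3(1) = 0.0000

Case 2: c = 0 = log_3(1) = 0.0000
T(n) = O(n^0 log n) = O(log n)

For T(n) = 1T(n/3) + O(n^0): log_3(1) = 0.0000. This is Case 2 of the Master Theorem (c = log_b(a), equal work at all levels), giving O(log n).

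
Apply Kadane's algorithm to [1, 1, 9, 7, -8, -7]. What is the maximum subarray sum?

Using Kadane's algorithm on [1, 1, 9, 7, -8, -7]:

Scanning through the array:
Position 1 (value 1): max_ending_here = 2, max_so_far = 2
Position 2 (value 9): max_ending_here = 11, max_so_far = 11
Position 3 (value 7): max_ending_here = 18, max_so_far = 18
Position 4 (value -8): max_ending_here = 10, max_so_far = 18
Position 5 (value -7): max_ending_here = 3, max_so_far = 18

Maximum subarray: [1, 1, 9, 7]
Maximum sum: 18

The maximum subarray is [1, 1, 9, 7] with sum 18. This subarray runs from index 0 to index 3.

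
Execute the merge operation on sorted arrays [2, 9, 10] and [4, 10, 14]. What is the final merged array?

Merging process:

Compare 2 vs 4: take 2 from left. Merged: [2]
Compare 9 vs 4: take 4 from right. Merged: [2, 4]
Compare 9 vs 10: take 9 from left. Merged: [2, 4, 9]
Compare 10 vs 10: take 10 from left. Merged: [2, 4, 9, 10]
Append remaining from right: [10, 14]. Merged: [2, 4, 9, 10, 10, 14]

Final merged array: [2, 4, 9, 10, 10, 14]
Total comparisons: 4

The merged array is [2, 4, 9, 10, 10, 14], requiring 4 comparisons. The merge step runs in O(n) time where n is the total number of elements.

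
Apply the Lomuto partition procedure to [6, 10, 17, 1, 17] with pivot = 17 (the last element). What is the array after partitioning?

Lomuto partition with pivot = 17:

Initial array: [6, 10, 17, 1, 17]

arr[0]=6 <= 17: swap with position 0, array becomes [6, 10, 17, 1, 17]
arr[1]=10 <= 17: swap with position 1, array becomes [6, 10, 17, 1, 17]
arr[2]=17 <= 17: swap with position 2, array becomes [6, 10, 17, 1, 17]
arr[3]=1 <= 17: swap with position 3, array becomes [6, 10, 17, 1, 17]

Place pivot at position 4: [6, 10, 17, 1, 17]
Pivot position: 4

After partitioning with pivot 17, the array becomes [6, 10, 17, 1, 17]. The pivot is placed at index 4. All elements to the left of the pivot are <= 17, and all elements to the right are > 17.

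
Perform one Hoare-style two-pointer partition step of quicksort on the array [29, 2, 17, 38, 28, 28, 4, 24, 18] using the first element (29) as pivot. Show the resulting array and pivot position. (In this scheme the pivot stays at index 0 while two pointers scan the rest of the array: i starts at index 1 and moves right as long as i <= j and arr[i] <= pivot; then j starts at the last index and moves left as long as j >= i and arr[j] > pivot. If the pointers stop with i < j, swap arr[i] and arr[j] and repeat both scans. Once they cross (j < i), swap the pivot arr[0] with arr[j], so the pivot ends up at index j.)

Hoare-style two-pointer partition with pivot = 29:

Initial array: [29, 2, 17, 38, 28, 28, 4, 24, 18]

Pointers start at i = 1, j = 8.
i stops at index 3 (arr[3]=38 > 29), j stops at index 8 (arr[8]=18 <= 29): swap arr[3] and arr[8], array becomes [29, 2, 17, 18, 28, 28, 4, 24, 38]
i ends at 8, j ends at 7: the pointers have crossed (j < i), so scanning stops.

Swap pivot arr[0] with arr[7] to place pivot at position 7: [24, 2, 17, 18, 28, 28, 4, 29, 38]
Pivot position: 7

After partitioning with pivot 29, the array becomes [24, 2, 17, 18, 28, 28, 4, 29, 38]. The pivot is placed at index 7. All elements to the left of the pivot are <= 29, and all elements to the right are > 29.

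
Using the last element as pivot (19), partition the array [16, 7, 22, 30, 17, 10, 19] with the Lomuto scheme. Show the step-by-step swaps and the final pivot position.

Lomuto partition with pivot = 19:

Initial array: [16, 7, 22, 30, 17, 10, 19]

arr[0]=16 <= 19: swap with position 0, array becomes [16, 7, 22, 30, 17, 10, 19]
arr[1]=7 <= 19: swap with position 1, array becomes [16, 7, 22, 30, 17, 10, 19]
arr[2]=22 > 19: no swap
arr[3]=30 > 19: no swap
arr[4]=17 <= 19: swap with position 2, array becomes [16, 7, 17, 30, 22, 10, 19]
arr[5]=10 <= 19: swap with position 3, array becomes [16, 7, 17, 10, 22, 30, 19]

Place pivot at position 4: [16, 7, 17, 10, 19, 30, 22]
Pivot position: 4

After partitioning with pivot 19, the array becomes [16, 7, 17, 10, 19, 30, 22]. The pivot is placed at index 4. All elements to the left of the pivot are <= 19, and all elements to the right are > 19.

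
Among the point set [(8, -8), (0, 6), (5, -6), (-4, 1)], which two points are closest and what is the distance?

Computing all pairwise distances among 4 points:

d((8, -8), (0, 6)) = 16.1245
d((8, -8), (5, -6)) = 3.6056 <-- minimum
d((8, -8), (-4, 1)) = 15.0
d((0, 6), (5, -6)) = 13.0
d((0, 6), (-4, 1)) = 6.4031
d((5, -6), (-4, 1)) = 11.4018

Closest pair: (8, -8) and (5, -6) with distance 3.6056

The closest pair is (8, -8) and (5, -6) with Euclidean distance 3.6056. For 4 points, brute-force pairwise comparison is shown above. For large n, the divide-and-conquer algorithm (sort by x, recurse on halves, check the dividing strip) achieves O(n log n).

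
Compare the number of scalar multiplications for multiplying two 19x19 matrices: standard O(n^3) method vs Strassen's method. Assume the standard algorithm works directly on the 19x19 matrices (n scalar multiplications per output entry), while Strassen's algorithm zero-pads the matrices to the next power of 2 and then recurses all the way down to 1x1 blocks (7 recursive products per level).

Matrix multiplication for 19x19 matrices:

Strassen's algorithm requires power-of-2 dimensions. Pad 19x19 to 32x32 (next power of 2).

Standard algorithm: 19^3 = 6859 multiplications
Strassen's algorithm: 7^(log2(32)) = 7^5 = 16807 multiplications
Difference: 6859 - 16807 = -9948 (Strassen uses MORE here due to padding overhead — for small or just-over-power-of-2 n, padding can outweigh the per-level savings)

Standard: 6859 multiplications (19^3). Strassen: 16807 multiplications (7^5, after padding to 32x32). Strassen reduces 8 recursive multiplications to 7 at each level.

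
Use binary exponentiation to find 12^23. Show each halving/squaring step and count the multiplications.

Computing 12^23 by squaring (build up from 12^1; each line after the first costs one multiplication):

12^1 = 12
12^2 = (12^1)^2 = 12^2 = 144
12^4 = (12^2)^2 = 144^2 = 20736
12^5 = 12 * 12^4 = 12 * 20736 = 248832
12^10 = (12^5)^2 = 248832^2 = 61917364224
12^11 = 12 * 12^10 = 12 * 61917364224 = 743008370688
12^22 = (12^11)^2 = 743008370688^2 = 552061438912436417593344
12^23 = 12 * 12^22 = 12 * 552061438912436417593344 = 6624737266949237011120128

Result: 6624737266949237011120128
Multiplications needed: 7 (7 lines after 12^1)

12^23 = 6624737266949237011120128. Using exponentiation by squaring, this requires 7 multiplications. The key idea: if the exponent is even, square the half-power; if odd, multiply by the base once.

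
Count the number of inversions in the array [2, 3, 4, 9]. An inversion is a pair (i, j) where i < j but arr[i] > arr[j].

Finding inversions in [2, 3, 4, 9]:


Total inversions: 0

The array has 0 inversions. It is already sorted.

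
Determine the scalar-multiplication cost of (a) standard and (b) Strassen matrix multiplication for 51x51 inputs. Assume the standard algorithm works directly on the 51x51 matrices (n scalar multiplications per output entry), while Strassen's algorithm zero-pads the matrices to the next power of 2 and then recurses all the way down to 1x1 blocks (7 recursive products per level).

Matrix multiplication for 51x51 matrices:

Strassen's algorithm requires power-of-2 dimensions. Pad 51x51 to 64x64 (next power of 2).

Standard algorithm: 51^3 = 132651 multiplications
Strassen's algorithm: 7^(log2(64)) = 7^6 = 117649 multiplications
Savings: 132651 - 117649 = 15002 multiplications

Standard: 132651 multiplications (51^3). Strassen: 117649 multiplications (7^6, after padding to 64x64). Strassen reduces 8 recursive multiplications to 7 at each level.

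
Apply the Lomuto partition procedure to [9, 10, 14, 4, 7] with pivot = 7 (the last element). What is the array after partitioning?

Lomuto partition with pivot = 7:

Initial array: [9, 10, 14, 4, 7]

arr[0]=9 > 7: no swap
arr[1]=10 > 7: no swap
arr[2]=14 > 7: no swap
arr[3]=4 <= 7: swap with position 0, array becomes [4, 10, 14, 9, 7]

Place pivot at position 1: [4, 7, 14, 9, 10]
Pivot position: 1

After partitioning with pivot 7, the array becomes [4, 7, 14, 9, 10]. The pivot is placed at index 1. All elements to the left of the pivot are <= 7, and all elements to the right are > 7.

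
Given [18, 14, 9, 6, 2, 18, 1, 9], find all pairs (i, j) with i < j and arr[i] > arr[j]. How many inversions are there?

Finding inversions in [18, 14, 9, 6, 2, 18, 1, 9]:

(0, 1): arr[0]=18 > arr[1]=14
(0, 2): arr[0]=18 > arr[2]=9
(0, 3): arr[0]=18 > arr[3]=6
(0, 4): arr[0]=18 > arr[4]=2
(0, 6): arr[0]=18 > arr[6]=1
(0, 7): arr[0]=18 > arr[7]=9
(1, 2): arr[1]=14 > arr[2]=9
(1, 3): arr[1]=14 > arr[3]=6
(1, 4): arr[1]=14 > arr[4]=2
(1, 6): arr[1]=14 > arr[6]=1
(1, 7): arr[1]=14 > arr[7]=9
(2, 3): arr[2]=9 > arr[3]=6
(2, 4): arr[2]=9 > arr[4]=2
(2, 6): arr[2]=9 > arr[6]=1
(3, 4): arr[3]=6 > arr[4]=2
(3, 6): arr[3]=6 > arr[6]=1
(4, 6): arr[4]=2 > arr[6]=1
(5, 6): arr[5]=18 > arr[6]=1
(5, 7): arr[5]=18 > arr[7]=9

Total inversions: 19

The array has 19 inversion(s): (0,1), (0,2), (0,3), (0,4), (0,6), (0,7), (1,2), (1,3), (1,4), (1,6), (1,7), (2,3), (2,4), (2,6), (3,4), (3,6), (4,6), (5,6), (5,7). Each pair (i,j) satisfies i < j and arr[i] > arr[j].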